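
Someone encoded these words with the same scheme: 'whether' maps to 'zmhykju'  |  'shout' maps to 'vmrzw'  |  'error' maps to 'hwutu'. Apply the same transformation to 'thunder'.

wmxsgju

Shifts by position in whether: pos 0: w→z (+3), pos 1: h→m (+5), pos 2: e→h (+3), pos 3: t→y (+5) — repeating every 2. It's a Vigenère-style cipher with numeric key [3,5]: position i shifts by key[i mod 2].
On thunder: t+3=w, h+5=m, u+3=x, n+5=s, d+3=g, e+5=j, r+3=u.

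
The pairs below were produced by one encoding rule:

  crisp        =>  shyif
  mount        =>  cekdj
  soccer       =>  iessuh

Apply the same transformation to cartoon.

sqhjeed

Compare letters: c→s is +16, r→h is +16, i→y is +16 — a constant shift. It's a constant shift of +16 (ROT16).
On cartoon: c+16=s, a+16=q, r+16=h, t+16=j, o+16=e, o+16=e, n+16=d.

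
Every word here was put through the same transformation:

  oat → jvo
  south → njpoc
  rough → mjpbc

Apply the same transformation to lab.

gvw

Compare letters: o→j is +21, a→v is +21, t→o is +21 — a constant shift. Every letter moves 21 places later in the alphabet, wrapping around z→a.
For lab: l+21=g, a+21=v, b+21=w.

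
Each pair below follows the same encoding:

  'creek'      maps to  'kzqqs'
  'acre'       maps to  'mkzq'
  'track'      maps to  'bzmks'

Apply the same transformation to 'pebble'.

xqjjtq

The shift depends on letter class: consonant c→k is +8, but vowel e→q is +12. The rule splits by letter class: vowels +12, consonants +8.
For pebble: p(cons)+8=x, e(vowel)+12=q, b(cons)+8=j, b(cons)+8=j, l(cons)+8=t, e(vowel)+12=q.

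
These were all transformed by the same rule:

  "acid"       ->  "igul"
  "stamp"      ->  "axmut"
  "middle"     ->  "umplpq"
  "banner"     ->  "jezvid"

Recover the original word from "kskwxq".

coyote

Shifts by position in acid: pos 0: a→i (+8), pos 1: c→g (+4), pos 2: i→u (+12), pos 3: d→l (+8) — repeating every 3. A repeating key of period 3 is used — shifts +8, +4, +12 over and over.
Decoding kskwxq: k−8=c, s−4=o, k−12=y, w−8=o, x−4=t, q−12=e.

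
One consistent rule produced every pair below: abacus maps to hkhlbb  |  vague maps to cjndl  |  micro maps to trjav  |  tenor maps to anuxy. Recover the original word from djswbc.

The shifts repeat in a cycle of length 2: positions 0,1,… shift by +7, +9, then the pattern repeats.
Decoding djswbc: d−7=w, j−9=a, s−7=l, w−9=n, b−7=u, c−9=t.

walnut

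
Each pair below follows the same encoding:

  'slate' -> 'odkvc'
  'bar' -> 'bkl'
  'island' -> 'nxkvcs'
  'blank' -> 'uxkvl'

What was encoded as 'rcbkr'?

harsh

The output letters match the input read backwards, each shifted +10: slate reversed is etals. Read the word backwards and shift each letter +10.
Reversing it on rcbkr: shift back: r−10=h, c−10=s, b−10=r, k−10=a, r−10=h → hsrah; then reverse → harsh.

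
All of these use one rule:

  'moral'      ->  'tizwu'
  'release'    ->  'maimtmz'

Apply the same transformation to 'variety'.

The output letters match the input read backwards, each shifted +8: moral reversed is larom. Read the word backwards and shift each letter +8.
For variety: reverse → yteirav; then shift: y+8=g, t+8=b, e+8=m, i+8=q, r+8=z, a+8=i, v+8=d.

gbmqzid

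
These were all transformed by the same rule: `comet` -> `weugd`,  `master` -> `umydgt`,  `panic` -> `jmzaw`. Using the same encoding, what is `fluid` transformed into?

lpiab

c(2)→w(22) and o(14)→e(4) fit y≡5x+12 (mod 26); the inverse of 5 mod 26 is 21. This is an affine cipher: with a=0,…,z=25, each position x becomes (5x+12) mod 26.
On fluid: f(5)→5·5+12≡11=l; l(11)→5·11+12≡15=p; u(20)→5·20+12≡8=i; i(8)→5·8+12≡0=a; d(3)→5·3+12≡1=b (all mod 26).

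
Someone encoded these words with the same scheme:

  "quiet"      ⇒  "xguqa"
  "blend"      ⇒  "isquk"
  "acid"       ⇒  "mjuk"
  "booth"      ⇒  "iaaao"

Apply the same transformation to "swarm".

zdmyt

The shift depends on letter class: consonant q→x is +7, but vowel u→g is +12. Vowels shift forward by 12 and consonants shift forward by 7.
For swarm: s(cons)+7=z, w(cons)+7=d, a(vowel)+12=m, r(cons)+7=y, m(cons)+7=t.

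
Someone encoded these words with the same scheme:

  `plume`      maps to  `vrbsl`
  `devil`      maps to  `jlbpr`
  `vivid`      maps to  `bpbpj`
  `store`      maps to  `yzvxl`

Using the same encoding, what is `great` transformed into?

mxlhz

The rule splits by letter class: vowels +7, consonants +6.
On great: g(cons)+6=m, r(cons)+6=x, e(vowel)+7=l, a(vowel)+7=h, t(cons)+6=z.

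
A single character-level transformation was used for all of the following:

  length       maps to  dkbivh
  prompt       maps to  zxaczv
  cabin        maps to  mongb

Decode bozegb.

napkin

l(11)→d(3) and e(4)→k(10) fit y≡25x+14 (mod 26); the inverse of 25 mod 26 is 25. Treating letters as 0–25, the rule is x ↦ 25x + 14 (mod 26).
Reversing it on bozegb: b(1)→25·(1−14)≡13=n; o(14)→25·(14−14)≡0=a; z(25)→25·(25−14)≡15=p; e(4)→25·(4−14)≡10=k; g(6)→25·(6−14)≡8=i; b(1)→25·(1−14)≡13=n (all mod 26).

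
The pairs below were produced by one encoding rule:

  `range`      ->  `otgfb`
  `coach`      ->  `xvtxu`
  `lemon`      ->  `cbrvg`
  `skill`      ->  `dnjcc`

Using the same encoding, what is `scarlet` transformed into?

dxtocbs

r(17)→o(14) and a(0)→t(19) fit y≡15x+19 (mod 26); the inverse of 15 mod 26 is 7. Treating letters as 0–25, the rule is x ↦ 15x + 19 (mod 26).
Applying it to scarlet: s(18)→15·18+19≡3=d; c(2)→15·2+19≡23=x; a(0)→15·0+19≡19=t; r(17)→15·17+19≡14=o; l(11)→15·11+19≡2=c; e(4)→15·4+19≡1=b; t(19)→15·19+19≡18=s (all mod 26).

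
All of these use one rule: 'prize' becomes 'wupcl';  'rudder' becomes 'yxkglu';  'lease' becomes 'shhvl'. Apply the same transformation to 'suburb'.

zxixye

Shifts by position in prize: pos 0: p→w (+7), pos 1: r→u (+3), pos 2: i→p (+7), pos 3: z→c (+3) — repeating every 2. The shifts repeat in a cycle of length 2: positions 0,1,… shift by +7, +3, then the pattern repeats.
On suburb: s+7=z, u+3=x, b+7=i, u+3=x, r+7=y, b+3=e.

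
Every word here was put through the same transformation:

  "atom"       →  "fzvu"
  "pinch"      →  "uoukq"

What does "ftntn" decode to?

angle

In atom: a→f is +5, t→z is +6, o→v is +7, m→u is +8 — the shift increases by 1 each position. Letter i (0-indexed) is shifted by i+5, so successive shifts are 5, 6, 7, ….
Decoding ftntn: f−5=a, t−6=n, n−7=g, t−8=l, n−9=e.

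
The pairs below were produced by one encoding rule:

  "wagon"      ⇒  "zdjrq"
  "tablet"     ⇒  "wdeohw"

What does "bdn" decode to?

yak

Compare letters: w→z is +3, a→d is +3, g→j is +3 — a constant shift. It's a constant shift of +3 (ROT3).
Decoding bdn: b−3=y, d−3=a, n−3=k.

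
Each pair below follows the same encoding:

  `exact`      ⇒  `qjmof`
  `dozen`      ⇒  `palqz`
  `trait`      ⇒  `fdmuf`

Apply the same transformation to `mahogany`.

ymtasmzk

Compare letters: e→q is +12, x→j is +12, a→m is +12 — a constant shift. It's a constant shift of +12 (ROT12).
For mahogany: m+12=y, a+12=m, h+12=t, o+12=a, g+12=s, a+12=m, n+12=z, y+12=k.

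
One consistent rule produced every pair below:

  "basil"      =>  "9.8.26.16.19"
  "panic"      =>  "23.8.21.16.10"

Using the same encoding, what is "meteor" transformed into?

20.12.27.12.22.25

b is letter #2 and maps to 9: an offset of 7. The number is (letter's place in the alphabet, a=1) + 7.
Applying it to meteor: m=13→20, e=5→12, t=20→27, e=5→12, o=15→22, r=18→25.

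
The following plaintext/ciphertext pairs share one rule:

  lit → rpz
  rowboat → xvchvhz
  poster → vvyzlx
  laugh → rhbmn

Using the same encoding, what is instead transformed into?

ptyzlhj

The shift depends on letter class: consonant l→r is +6, but vowel i→p is +7. The rule splits by letter class: vowels +7, consonants +6.
On instead: i(vowel)+7=p, n(cons)+6=t, s(cons)+6=y, t(cons)+6=z, e(vowel)+7=l, a(vowel)+7=h, d(cons)+6=j.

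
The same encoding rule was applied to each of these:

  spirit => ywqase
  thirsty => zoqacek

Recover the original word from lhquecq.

failure

In spirit: s→y is +6, p→w is +7, i→q is +8, r→a is +9 — the shift increases by 1 each position. Each letter shifts forward by (position + 6), i.e. 6, 7, 8, … — the shift grows by one for each successive letter.
Reversing it on lhquecq: l−6=f, h−7=a, q−8=i, u−9=l, e−10=u, c−11=r, q−12=e.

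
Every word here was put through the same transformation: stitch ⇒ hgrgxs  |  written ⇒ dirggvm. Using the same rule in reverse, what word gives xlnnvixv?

commerce

Each pair mirrors across the alphabet (s↔h, t↔g, i↔r): positions sum to 25. This is the alphabet-reversal cipher (Atbash): a becomes z, b becomes y, etc.
Reversing it on xlnnvixv: x↔c, l↔o, n↔m, n↔m, v↔e, i↔r, x↔c, v↔e.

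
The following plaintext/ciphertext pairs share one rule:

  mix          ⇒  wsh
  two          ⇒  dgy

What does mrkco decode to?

chase

This is a Caesar cipher with shift 10.
Reversing it on mrkco: m−10=c, r−10=h, k−10=a, c−10=s, o−10=e.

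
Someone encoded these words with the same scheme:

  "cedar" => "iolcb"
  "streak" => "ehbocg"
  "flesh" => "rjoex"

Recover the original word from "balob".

c(2)→i(8) and e(4)→o(14) fit y≡3x+2 (mod 26); the inverse of 3 mod 26 is 9. Treating letters as 0–25, the rule is x ↦ 3x + 2 (mod 26).
Reversing it on balob: b(1)→9·(1−2)≡17=r; a(0)→9·(0−2)≡8=i; l(11)→9·(11−2)≡3=d; o(14)→9·(14−2)≡4=e; b(1)→9·(1−2)≡17=r (all mod 26).

rider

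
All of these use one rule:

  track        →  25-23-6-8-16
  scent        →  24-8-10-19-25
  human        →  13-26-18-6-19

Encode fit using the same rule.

11-14-25

t is letter #20 and maps to 25: an offset of 5. The number is (letter's place in the alphabet, a=1) + 5.
On fit: f=6→11, i=9→14, t=20→25.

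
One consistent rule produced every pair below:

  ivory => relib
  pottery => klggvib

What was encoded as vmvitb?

Each pair mirrors across the alphabet (i↔r, v↔e, o↔l): positions sum to 25. This is the alphabet-reversal cipher (Atbash): a becomes z, b becomes y, etc.
Decoding vmvitb: v↔e, m↔n, v↔e, i↔r, t↔g, b↔y.

energy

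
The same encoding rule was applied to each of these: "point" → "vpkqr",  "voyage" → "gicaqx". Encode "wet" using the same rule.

vgy

Two steps: reverse the string, then apply a Caesar shift of +2.
Applying it to wet: reverse → tew; then shift: t+2=v, e+2=g, w+2=y.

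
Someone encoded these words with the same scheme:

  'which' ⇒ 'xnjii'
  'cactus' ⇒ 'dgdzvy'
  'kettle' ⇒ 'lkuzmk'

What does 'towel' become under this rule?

uuxkm

A repeating key of period 2 is used — shifts +1, +6 over and over.
For towel: t+1=u, o+6=u, w+1=x, e+6=k, l+1=m.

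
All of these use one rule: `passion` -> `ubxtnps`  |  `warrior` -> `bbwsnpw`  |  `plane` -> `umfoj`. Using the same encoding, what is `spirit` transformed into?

xqnsnu

A repeating key of period 2 is used — shifts +5, +1 over and over.
For spirit: s+5=x, p+1=q, i+5=n, r+1=s, i+5=n, t+1=u.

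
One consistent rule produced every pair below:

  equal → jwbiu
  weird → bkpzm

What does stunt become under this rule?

In equal: e→j is +5, q→w is +6, u→b is +7, a→i is +8 — the shift increases by 1 each position. Letter i (0-indexed) is shifted by i+5, so successive shifts are 5, 6, 7, ….
Applying it to stunt: s+5=x, t+6=z, u+7=b, n+8=v, t+9=c.

xzbvc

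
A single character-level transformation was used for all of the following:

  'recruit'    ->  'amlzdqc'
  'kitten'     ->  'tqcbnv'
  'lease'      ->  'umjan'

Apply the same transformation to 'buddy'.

kcmlh

Shifts by position in recruit: pos 0: r→a (+9), pos 1: e→m (+8), pos 2: c→l (+9), pos 3: r→z (+8) — repeating every 2. It's a Vigenère-style cipher with numeric key [9,8]: position i shifts by key[i mod 2].
On buddy: b+9=k, u+8=c, d+9=m, d+8=l, y+9=h.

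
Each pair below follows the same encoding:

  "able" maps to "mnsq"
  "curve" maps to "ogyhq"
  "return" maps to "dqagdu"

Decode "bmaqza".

Shifts by position in able: pos 0: a→m (+12), pos 1: b→n (+12), pos 2: l→s (+7), pos 3: e→q (+12) — repeating every 3. A repeating key of period 3 is used — shifts +12, +12, +7 over and over.
Reversing it on bmaqza: b−12=p, m−12=a, a−7=t, q−12=e, z−12=n, a−7=t.

patent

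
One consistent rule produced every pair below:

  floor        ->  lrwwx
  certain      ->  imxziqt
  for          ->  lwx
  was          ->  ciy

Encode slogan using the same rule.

Vowels shift forward by 8 and consonants shift forward by 6.
Applying it to slogan: s(cons)+6=y, l(cons)+6=r, o(vowel)+8=w, g(cons)+6=m, a(vowel)+8=i, n(cons)+6=t.

yrwmit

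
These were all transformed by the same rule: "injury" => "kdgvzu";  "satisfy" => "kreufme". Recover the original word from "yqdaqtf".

Two steps: reverse the string, then apply a Caesar shift of +12.
Reversing it on yqdaqtf: shift back: y−12=m, q−12=e, d−12=r, a−12=o, q−12=e, t−12=h, f−12=t → meroeht; then reverse → theorem.

theorem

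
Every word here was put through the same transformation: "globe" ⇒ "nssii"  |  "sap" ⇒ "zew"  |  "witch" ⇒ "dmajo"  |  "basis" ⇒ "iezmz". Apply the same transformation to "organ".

syneu

The rule splits by letter class: vowels +4, consonants +7.
On organ: o(vowel)+4=s, r(cons)+7=y, g(cons)+7=n, a(vowel)+4=e, n(cons)+7=u.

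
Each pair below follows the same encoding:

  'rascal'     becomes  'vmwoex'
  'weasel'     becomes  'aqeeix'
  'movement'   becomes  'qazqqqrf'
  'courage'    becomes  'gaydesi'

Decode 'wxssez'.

Shifts by position in rascal: pos 0: r→v (+4), pos 1: a→m (+12), pos 2: s→w (+4), pos 3: c→o (+12) — repeating every 2. It's a Vigenère-style cipher with numeric key [4,12]: position i shifts by key[i mod 2].
Reversing it on wxssez: w−4=s, x−12=l, s−4=o, s−12=g, e−4=a, z−12=n.

slogan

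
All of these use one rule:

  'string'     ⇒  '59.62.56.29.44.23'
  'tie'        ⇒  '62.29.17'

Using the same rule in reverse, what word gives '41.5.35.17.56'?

With a=1..z=26, the number is 3·pos + 2.
Undoing it on 41.5.35.17.56: 41→(41−2)÷3=13=m, 5→(5−2)÷3=1=a, 35→(35−2)÷3=11=k, 17→(17−2)÷3=5=e, 56→(56−2)÷3=18=r.

maker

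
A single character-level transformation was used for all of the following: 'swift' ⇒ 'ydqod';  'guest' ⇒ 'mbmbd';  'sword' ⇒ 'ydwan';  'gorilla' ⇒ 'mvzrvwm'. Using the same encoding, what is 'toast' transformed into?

In swift: s→y is +6, w→d is +7, i→q is +8, f→o is +9 — the shift increases by 1 each position. Letter i (0-indexed) is shifted by i+6, so successive shifts are 6, 7, 8, ….
For toast: t+6=z, o+7=v, a+8=i, s+9=b, t+10=d.

zvibd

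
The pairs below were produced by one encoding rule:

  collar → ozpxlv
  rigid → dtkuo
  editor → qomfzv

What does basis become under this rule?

It's a Vigenère-style cipher with numeric key [12,11,4]: position i shifts by key[i mod 3].
Applying it to basis: b+12=n, a+11=l, s+4=w, i+12=u, s+11=d.

nlwud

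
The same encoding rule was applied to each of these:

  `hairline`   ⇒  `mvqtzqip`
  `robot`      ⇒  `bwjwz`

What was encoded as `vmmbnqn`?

The output letters match the input read backwards, each shifted +8: hairline reversed is enilriah. Two steps: reverse the string, then apply a Caesar shift of +8.
Undoing it on vmmbnqn: shift back: v−8=n, m−8=e, m−8=e, b−8=t, n−8=f, q−8=i, n−8=f → neetfif; then reverse → fifteen.

fifteen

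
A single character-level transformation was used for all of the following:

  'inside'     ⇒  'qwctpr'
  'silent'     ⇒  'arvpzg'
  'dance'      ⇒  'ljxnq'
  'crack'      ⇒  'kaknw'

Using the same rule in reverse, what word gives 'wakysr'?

orange

The shift increases by 1 at each position, starting from +8: 8, 9, 10, ….
Decoding wakysr: w−8=o, a−9=r, k−10=a, y−11=n, s−12=g, r−13=e.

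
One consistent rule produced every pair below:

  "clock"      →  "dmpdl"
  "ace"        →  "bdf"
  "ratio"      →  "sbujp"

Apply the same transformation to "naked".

Every letter moves 1 place later in the alphabet, wrapping around z→a.
On naked: n+1=o, a+1=b, k+1=l, e+1=f, d+1=e.

oblfe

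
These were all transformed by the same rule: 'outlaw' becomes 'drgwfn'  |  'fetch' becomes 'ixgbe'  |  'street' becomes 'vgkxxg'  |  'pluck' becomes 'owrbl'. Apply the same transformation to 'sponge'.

This is an affine cipher: with a=0,…,z=25, each position x becomes (11x+5) mod 26.
Applying it to sponge: s(18)→11·18+5≡21=v; p(15)→11·15+5≡14=o; o(14)→11·14+5≡3=d; n(13)→11·13+5≡18=s; g(6)→11·6+5≡19=t; e(4)→11·4+5≡23=x (all mod 26).

vodstx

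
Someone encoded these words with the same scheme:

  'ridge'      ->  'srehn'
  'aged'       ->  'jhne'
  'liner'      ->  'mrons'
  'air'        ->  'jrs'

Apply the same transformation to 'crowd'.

Vowels shift forward by 9 and consonants shift forward by 1.
Applying it to crowd: c(cons)+1=d, r(cons)+1=s, o(vowel)+9=x, w(cons)+1=x, d(cons)+1=e.

dsxxe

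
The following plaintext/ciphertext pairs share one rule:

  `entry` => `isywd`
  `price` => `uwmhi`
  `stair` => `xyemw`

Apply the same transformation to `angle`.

Vowels shift forward by 4 and consonants shift forward by 5.
For angle: a(vowel)+4=e, n(cons)+5=s, g(cons)+5=l, l(cons)+5=q, e(vowel)+4=i.

eslqi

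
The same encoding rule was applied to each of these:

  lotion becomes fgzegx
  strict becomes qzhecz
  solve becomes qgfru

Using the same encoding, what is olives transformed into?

l(11)→f(5) and o(14)→g(6) fit y≡9x+10 (mod 26); the inverse of 9 mod 26 is 3. This is an affine cipher: with a=0,…,z=25, each position x becomes (9x+10) mod 26.
Applying it to olives: o(14)→9·14+10≡6=g; l(11)→9·11+10≡5=f; i(8)→9·8+10≡4=e; v(21)→9·21+10≡17=r; e(4)→9·4+10≡20=u; s(18)→9·18+10≡16=q (all mod 26).

gferuq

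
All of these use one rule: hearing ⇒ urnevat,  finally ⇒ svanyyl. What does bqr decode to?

It's a constant shift of +13 (ROT13).
Reversing it on bqr: b−13=o, q−13=d, r−13=e.

ode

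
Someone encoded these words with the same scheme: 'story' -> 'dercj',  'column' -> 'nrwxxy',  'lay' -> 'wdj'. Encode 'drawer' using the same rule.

ocdhhc

Vowels shift forward by 3 and consonants shift forward by 11.
For drawer: d(cons)+11=o, r(cons)+11=c, a(vowel)+3=d, w(cons)+11=h, e(vowel)+3=h, r(cons)+11=c.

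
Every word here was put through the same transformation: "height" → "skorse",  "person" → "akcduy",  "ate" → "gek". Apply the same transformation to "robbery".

cummkcj

The shift depends on letter class: consonant h→s is +11, but vowel e→k is +6. Vowels shift forward by 6 and consonants shift forward by 11.
On robbery: r(cons)+11=c, o(vowel)+6=u, b(cons)+11=m, b(cons)+11=m, e(vowel)+6=k, r(cons)+11=c, y(cons)+11=j.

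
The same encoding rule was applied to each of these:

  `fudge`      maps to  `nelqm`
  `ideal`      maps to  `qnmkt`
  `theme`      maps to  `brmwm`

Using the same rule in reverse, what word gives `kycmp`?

couch

Shifts by position in fudge: pos 0: f→n (+8), pos 1: u→e (+10), pos 2: d→l (+8), pos 3: g→q (+10) — repeating every 2. It's a Vigenère-style cipher with numeric key [8,10]: position i shifts by key[i mod 2].
Reversing it on kycmp: k−8=c, y−10=o, c−8=u, m−10=c, p−8=h.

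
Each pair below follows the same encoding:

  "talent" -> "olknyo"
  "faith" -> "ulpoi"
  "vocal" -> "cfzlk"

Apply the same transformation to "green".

banny

t(19)→o(14) and a(0)→l(11) fit y≡7x+11 (mod 26); the inverse of 7 mod 26 is 15. This is an affine cipher: with a=0,…,z=25, each position x becomes (7x+11) mod 26.
Applying it to green: g(6)→7·6+11≡1=b; r(17)→7·17+11≡0=a; e(4)→7·4+11≡13=n; e(4)→7·4+11≡13=n; n(13)→7·13+11≡24=y (all mod 26).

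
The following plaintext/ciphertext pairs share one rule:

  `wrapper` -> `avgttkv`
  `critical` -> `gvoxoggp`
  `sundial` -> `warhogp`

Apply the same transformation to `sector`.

wkgxuv

Two shifts are in play — +6 for a/e/i/o/u, +4 for every other letter.
For sector: s(cons)+4=w, e(vowel)+6=k, c(cons)+4=g, t(cons)+4=x, o(vowel)+6=u, r(cons)+4=v.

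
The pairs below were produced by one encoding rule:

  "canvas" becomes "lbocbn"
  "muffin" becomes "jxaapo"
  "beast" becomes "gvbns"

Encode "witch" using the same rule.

hpslk

Each letter's alphabet position (a=0..z=25) is mapped through 5·x+1 mod 26 — an affine cipher.
For witch: w(22)→5·22+1≡7=h; i(8)→5·8+1≡15=p; t(19)→5·19+1≡18=s; c(2)→5·2+1≡11=l; h(7)→5·7+1≡10=k (all mod 26).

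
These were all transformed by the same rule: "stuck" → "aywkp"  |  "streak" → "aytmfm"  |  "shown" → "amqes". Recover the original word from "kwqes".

Shifts by position in stuck: pos 0: s→a (+8), pos 1: t→y (+5), pos 2: u→w (+2), pos 3: c→k (+8), pos 4: k→p (+5) — repeating every 3. The shifts repeat in a cycle of length 3: positions 0,1,… shift by +8, +5, +2, then the pattern repeats.
Reversing it on kwqes: k−8=c, w−5=r, q−2=o, e−8=w, s−5=n.

crown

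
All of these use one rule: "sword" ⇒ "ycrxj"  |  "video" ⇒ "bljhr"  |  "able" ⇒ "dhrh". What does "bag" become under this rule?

hdm

Two shifts are in play — +3 for a/e/i/o/u, +6 for every other letter.
For bag: b(cons)+6=h, a(vowel)+3=d, g(cons)+6=m.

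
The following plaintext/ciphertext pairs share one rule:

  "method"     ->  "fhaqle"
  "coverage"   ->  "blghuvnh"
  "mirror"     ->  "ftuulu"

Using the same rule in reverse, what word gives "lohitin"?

opening

m(12)→f(5) and e(4)→h(7) fit y≡3x+21 (mod 26); the inverse of 3 mod 26 is 9. This is an affine cipher: with a=0,…,z=25, each position x becomes (3x+21) mod 26.
Reversing it on lohitin: l(11)→9·(11−21)≡14=o; o(14)→9·(14−21)≡15=p; h(7)→9·(7−21)≡4=e; i(8)→9·(8−21)≡13=n; t(19)→9·(19−21)≡8=i; i(8)→9·(8−21)≡13=n; n(13)→9·(13−21)≡6=g (all mod 26).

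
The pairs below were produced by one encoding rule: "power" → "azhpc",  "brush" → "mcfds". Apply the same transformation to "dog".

This is a Caesar cipher with shift 11.
Applying it to dog: d+11=o, o+11=z, g+11=r.

ozr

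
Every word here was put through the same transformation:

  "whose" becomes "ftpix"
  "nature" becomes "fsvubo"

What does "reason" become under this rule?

optbfs

The output letters match the input read backwards, each shifted +1: whose reversed is esohw. Two steps: reverse the string, then apply a Caesar shift of +1.
Applying it to reason: reverse → nosaer; then shift: n+1=o, o+1=p, s+1=t, a+1=b, e+1=f, r+1=s.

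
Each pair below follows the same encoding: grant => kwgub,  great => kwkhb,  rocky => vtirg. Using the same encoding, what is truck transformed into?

xwajs

In grant: g→k is +4, r→w is +5, a→g is +6, n→u is +7 — the shift increases by 1 each position. The shift increases by 1 at each position, starting from +4: 4, 5, 6, ….
On truck: t+4=x, r+5=w, u+6=a, c+7=j, k+8=s.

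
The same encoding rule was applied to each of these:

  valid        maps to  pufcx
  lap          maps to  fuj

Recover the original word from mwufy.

scale

Compare letters: v→p is +20, a→u is +20, l→f is +20 — a constant shift. This is a Caesar cipher with shift 20.
Undoing it on mwufy: m−20=s, w−20=c, u−20=a, f−20=l, y−20=e.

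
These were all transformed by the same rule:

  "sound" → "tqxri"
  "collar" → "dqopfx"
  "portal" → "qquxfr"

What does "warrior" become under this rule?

In sound: s→t is +1, o→q is +2, u→x is +3, n→r is +4 — the shift increases by 1 each position. The shift increases by 1 at each position, starting from +1: 1, 2, 3, ….
For warrior: w+1=x, a+2=c, r+3=u, r+4=v, i+5=n, o+6=u, r+7=y.

xcuvnuy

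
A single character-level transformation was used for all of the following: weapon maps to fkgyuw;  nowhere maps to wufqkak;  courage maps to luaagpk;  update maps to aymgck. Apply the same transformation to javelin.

sgekuow

The shift depends on letter class: consonant w→f is +9, but vowel e→k is +6. Vowels shift forward by 6 and consonants shift forward by 9.
Applying it to javelin: j(cons)+9=s, a(vowel)+6=g, v(cons)+9=e, e(vowel)+6=k, l(cons)+9=u, i(vowel)+6=o, n(cons)+9=w.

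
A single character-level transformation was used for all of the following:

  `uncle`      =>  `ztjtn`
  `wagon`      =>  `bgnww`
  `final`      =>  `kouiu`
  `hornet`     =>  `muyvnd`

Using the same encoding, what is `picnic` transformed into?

uojvrm

Letter i (0-indexed) is shifted by i+5, so successive shifts are 5, 6, 7, ….
Applying it to picnic: p+5=u, i+6=o, c+7=j, n+8=v, i+9=r, c+10=m.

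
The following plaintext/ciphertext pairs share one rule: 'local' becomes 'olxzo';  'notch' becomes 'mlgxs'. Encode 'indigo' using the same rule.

rmwrtl

Each pair mirrors across the alphabet (l↔o, o↔l, c↔x): positions sum to 25. Letters are reflected about the middle of the alphabet (position → 25−position): Atbash.
For indigo: i↔r, n↔m, d↔w, i↔r, g↔t, o↔l.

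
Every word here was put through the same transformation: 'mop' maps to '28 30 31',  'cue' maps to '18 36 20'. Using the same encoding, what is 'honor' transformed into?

Letters become their 1-based position plus 15 (so a→16, b→17, …).
For honor: h=8→23, o=15→30, n=14→29, o=15→30, r=18→33.

23 30 29 30 33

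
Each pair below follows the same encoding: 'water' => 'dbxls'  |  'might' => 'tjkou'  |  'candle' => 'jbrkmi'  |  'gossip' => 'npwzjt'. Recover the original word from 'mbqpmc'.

family

Shifts by position in water: pos 0: w→d (+7), pos 1: a→b (+1), pos 2: t→x (+4), pos 3: e→l (+7), pos 4: r→s (+1) — repeating every 3. A repeating key of period 3 is used — shifts +7, +1, +4 over and over.
Decoding mbqpmc: m−7=f, b−1=a, q−4=m, p−7=i, m−1=l, c−4=y.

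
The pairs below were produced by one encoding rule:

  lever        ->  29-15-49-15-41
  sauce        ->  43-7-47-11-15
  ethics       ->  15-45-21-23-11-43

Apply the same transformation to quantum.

l(#12)→29 and e(#5)→15: differences scale by 2, so n = 2·pos + 5. With a=1..z=26, the number is 2·pos + 5.
Applying it to quantum: q=17→39, u=21→47, a=1→7, n=14→33, t=20→45, u=21→47, m=13→31.

39-47-7-33-45-47-31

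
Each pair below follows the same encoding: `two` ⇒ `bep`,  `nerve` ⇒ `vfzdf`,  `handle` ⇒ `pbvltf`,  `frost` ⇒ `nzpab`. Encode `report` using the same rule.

zfxpzb

The shift depends on letter class: consonant t→b is +8, but vowel o→p is +1. Two shifts are in play — +1 for a/e/i/o/u, +8 for every other letter.
For report: r(cons)+8=z, e(vowel)+1=f, p(cons)+8=x, o(vowel)+1=p, r(cons)+8=z, t(cons)+8=b.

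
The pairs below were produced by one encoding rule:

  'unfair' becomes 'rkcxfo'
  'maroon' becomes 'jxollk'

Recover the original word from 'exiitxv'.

hallway

Compare letters: u→r is +23, n→k is +23, f→c is +23 — a constant shift. It's a constant shift of +23 (ROT23).
Decoding exiitxv: e−23=h, x−23=a, i−23=l, i−23=l, t−23=w, x−23=a, v−23=y.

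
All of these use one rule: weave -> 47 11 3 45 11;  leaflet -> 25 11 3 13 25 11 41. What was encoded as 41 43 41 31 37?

w(#23)→47 and e(#5)→11: differences scale by 2, so n = 2·pos + 1. With a=1..z=26, the number is 2·pos + 1.
Undoing it on 41 43 41 31 37: 41→(41−1)÷2=20=t, 43→(43−1)÷2=21=u, 41→(41−1)÷2=20=t, 31→(31−1)÷2=15=o, 37→(37−1)÷2=18=r.

tutor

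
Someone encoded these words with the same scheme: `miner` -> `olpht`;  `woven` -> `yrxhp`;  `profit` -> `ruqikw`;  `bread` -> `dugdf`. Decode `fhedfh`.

decade

Shifts by position in miner: pos 0: m→o (+2), pos 1: i→l (+3), pos 2: n→p (+2), pos 3: e→h (+3) — repeating every 2. It's a Vigenère-style cipher with numeric key [2,3]: position i shifts by key[i mod 2].
Undoing it on fhedfh: f−2=d, h−3=e, e−2=c, d−3=a, f−2=d, h−3=e.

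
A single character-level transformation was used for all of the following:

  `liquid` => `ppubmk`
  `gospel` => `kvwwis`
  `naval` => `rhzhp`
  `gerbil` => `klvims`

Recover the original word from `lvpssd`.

hollow

It's a Vigenère-style cipher with numeric key [4,7]: position i shifts by key[i mod 2].
Decoding lvpssd: l−4=h, v−7=o, p−4=l, s−7=l, s−4=o, d−7=w.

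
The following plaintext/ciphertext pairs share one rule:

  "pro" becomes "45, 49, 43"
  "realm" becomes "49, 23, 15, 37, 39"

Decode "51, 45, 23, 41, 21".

Each letter becomes 2×(its alphabet position, a=1..z=26) + 13.
Reversing it on 51, 45, 23, 41, 21: 51→(51−13)÷2=19=s, 45→(45−13)÷2=16=p, 23→(23−13)÷2=5=e, 41→(41−13)÷2=14=n, 21→(21−13)÷2=4=d.

spend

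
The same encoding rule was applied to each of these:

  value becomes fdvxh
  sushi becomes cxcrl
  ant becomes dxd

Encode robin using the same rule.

brllx

The shift depends on letter class: consonant v→f is +10, but vowel a→d is +3. The rule splits by letter class: vowels +3, consonants +10.
Applying it to robin: r(cons)+10=b, o(vowel)+3=r, b(cons)+10=l, i(vowel)+3=l, n(cons)+10=x.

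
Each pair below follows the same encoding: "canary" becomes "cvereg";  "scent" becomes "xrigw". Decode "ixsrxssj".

The word is reversed, then every letter is shifted forward by 4.
Undoing it on ixsrxssj: shift back: i−4=e, x−4=t, s−4=o, r−4=n, x−4=t, s−4=o, s−4=o, j−4=f → etontoof; then reverse → footnote.

footnote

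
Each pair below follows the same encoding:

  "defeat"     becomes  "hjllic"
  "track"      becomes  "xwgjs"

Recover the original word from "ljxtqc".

hermit

In defeat: d→h is +4, e→j is +5, f→l is +6, e→l is +7 — the shift increases by 1 each position. Each letter shifts forward by (position + 4), i.e. 4, 5, 6, … — the shift grows by one for each successive letter.
Reversing it on ljxtqc: l−4=h, j−5=e, x−6=r, t−7=m, q−8=i, c−9=t.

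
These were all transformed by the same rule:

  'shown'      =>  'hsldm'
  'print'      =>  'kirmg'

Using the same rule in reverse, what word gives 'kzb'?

Each pair mirrors across the alphabet (s↔h, h↔s, o↔l): positions sum to 25. Each letter is replaced by its mirror in the alphabet: a↔z, b↔y, c↔x, and so on (the Atbash cipher).
Undoing it on kzb: k↔p, z↔a, b↔y.

pay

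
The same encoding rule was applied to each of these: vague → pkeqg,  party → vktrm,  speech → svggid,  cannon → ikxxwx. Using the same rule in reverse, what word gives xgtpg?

Treating letters as 0–25, the rule is x ↦ 25x + 10 (mod 26).
Decoding xgtpg: x(23)→25·(23−10)≡13=n; g(6)→25·(6−10)≡4=e; t(19)→25·(19−10)≡17=r; p(15)→25·(15−10)≡21=v; g(6)→25·(6−10)≡4=e (all mod 26).

nerve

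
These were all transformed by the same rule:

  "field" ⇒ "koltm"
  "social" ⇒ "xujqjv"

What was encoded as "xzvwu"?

stool

In field: f→k is +5, i→o is +6, e→l is +7, l→t is +8 — the shift increases by 1 each position. Each letter shifts forward by (position + 5), i.e. 5, 6, 7, … — the shift grows by one for each successive letter.
Decoding xzvwu: x−5=s, z−6=t, v−7=o, w−8=o, u−9=l.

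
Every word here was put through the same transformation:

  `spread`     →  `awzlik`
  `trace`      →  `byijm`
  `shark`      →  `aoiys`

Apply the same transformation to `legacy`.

Shifts by position in spread: pos 0: s→a (+8), pos 1: p→w (+7), pos 2: r→z (+8), pos 3: e→l (+7) — repeating every 2. It's a Vigenère-style cipher with numeric key [8,7]: position i shifts by key[i mod 2].
Applying it to legacy: l+8=t, e+7=l, g+8=o, a+7=h, c+8=k, y+7=f.

tlohkf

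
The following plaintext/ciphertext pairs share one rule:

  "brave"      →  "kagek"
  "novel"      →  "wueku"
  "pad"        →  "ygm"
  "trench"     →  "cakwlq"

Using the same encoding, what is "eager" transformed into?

The shift depends on letter class: consonant b→k is +9, but vowel a→g is +6. Vowels shift forward by 6 and consonants shift forward by 9.
On eager: e(vowel)+6=k, a(vowel)+6=g, g(cons)+9=p, e(vowel)+6=k, r(cons)+9=a.

kgpka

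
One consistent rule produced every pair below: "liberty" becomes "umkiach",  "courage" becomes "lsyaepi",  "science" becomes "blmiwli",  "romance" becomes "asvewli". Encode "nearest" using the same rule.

wieaibc

Vowels shift forward by 4 and consonants shift forward by 9.
For nearest: n(cons)+9=w, e(vowel)+4=i, a(vowel)+4=e, r(cons)+9=a, e(vowel)+4=i, s(cons)+9=b, t(cons)+9=c.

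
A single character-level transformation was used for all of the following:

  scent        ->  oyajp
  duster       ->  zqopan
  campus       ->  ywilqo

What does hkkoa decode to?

Compare letters: s→o is +22, c→y is +22, e→a is +22 — a constant shift. Each letter is shifted forward by 22 in the alphabet (a Caesar shift of +22).
Reversing it on hkkoa: h−22=l, k−22=o, k−22=o, o−22=s, a−22=e.

loose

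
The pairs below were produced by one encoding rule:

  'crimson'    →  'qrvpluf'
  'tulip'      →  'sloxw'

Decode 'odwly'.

The output letters match the input read backwards, each shifted +3: crimson reversed is nosmirc. Read the word backwards and shift each letter +3.
Decoding odwly: shift back: o−3=l, d−3=a, w−3=t, l−3=i, y−3=v → lativ; then reverse → vital.

vital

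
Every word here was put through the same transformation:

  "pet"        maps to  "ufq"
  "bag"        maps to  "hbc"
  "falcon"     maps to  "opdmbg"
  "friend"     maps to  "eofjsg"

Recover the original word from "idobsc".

Read the word backwards and shift each letter +1.
Reversing it on idobsc: shift back: i−1=h, d−1=c, o−1=n, b−1=a, s−1=r, c−1=b → hcnarb; then reverse → branch.

branch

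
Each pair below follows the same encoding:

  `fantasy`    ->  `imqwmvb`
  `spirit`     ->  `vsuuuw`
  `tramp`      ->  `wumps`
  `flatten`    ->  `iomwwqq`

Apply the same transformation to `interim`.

uqwquup

The shift depends on letter class: consonant f→i is +3, but vowel a→m is +12. The rule splits by letter class: vowels +12, consonants +3.
Applying it to interim: i(vowel)+12=u, n(cons)+3=q, t(cons)+3=w, e(vowel)+12=q, r(cons)+3=u, i(vowel)+12=u, m(cons)+3=p.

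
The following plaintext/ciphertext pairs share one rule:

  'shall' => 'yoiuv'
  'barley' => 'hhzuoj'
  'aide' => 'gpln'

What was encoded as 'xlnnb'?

In shall: s→y is +6, h→o is +7, a→i is +8, l→u is +9 — the shift increases by 1 each position. Each letter shifts forward by (position + 6), i.e. 6, 7, 8, … — the shift grows by one for each successive letter.
Undoing it on xlnnb: x−6=r, l−7=e, n−8=f, n−9=e, b−10=r.

refer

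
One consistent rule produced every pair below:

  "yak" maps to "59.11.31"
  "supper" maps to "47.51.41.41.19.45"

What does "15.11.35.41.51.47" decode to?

y(#25)→59 and a(#1)→11: differences scale by 2, so n = 2·pos + 9. With a=1..z=26, the number is 2·pos + 9.
Reversing it on 15.11.35.41.51.47: 15→(15−9)÷2=3=c, 11→(11−9)÷2=1=a, 35→(35−9)÷2=13=m, 41→(41−9)÷2=16=p, 51→(51−9)÷2=21=u, 47→(47−9)÷2=19=s.

campus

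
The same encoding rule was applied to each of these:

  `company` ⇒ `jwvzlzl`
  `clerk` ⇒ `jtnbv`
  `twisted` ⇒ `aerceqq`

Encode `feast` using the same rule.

In company: c→j is +7, o→w is +8, m→v is +9, p→z is +10 — the shift increases by 1 each position. Each letter shifts forward by (position + 7), i.e. 7, 8, 9, … — the shift grows by one for each successive letter.
For feast: f+7=m, e+8=m, a+9=j, s+10=c, t+11=e.

mmjce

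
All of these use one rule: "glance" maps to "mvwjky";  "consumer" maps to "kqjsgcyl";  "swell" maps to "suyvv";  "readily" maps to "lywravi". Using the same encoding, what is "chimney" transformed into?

g(6)→m(12) and l(11)→v(21) fit y≡7x+22 (mod 26); the inverse of 7 mod 26 is 15. Treating letters as 0–25, the rule is x ↦ 7x + 22 (mod 26).
Applying it to chimney: c(2)→7·2+22≡10=k; h(7)→7·7+22≡19=t; i(8)→7·8+22≡0=a; m(12)→7·12+22≡2=c; n(13)→7·13+22≡9=j; e(4)→7·4+22≡24=y; y(24)→7·24+22≡8=i (all mod 26).

ktacjyi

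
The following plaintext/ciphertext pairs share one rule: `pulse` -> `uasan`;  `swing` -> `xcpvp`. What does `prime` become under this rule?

In pulse: p→u is +5, u→a is +6, l→s is +7, s→a is +8 — the shift increases by 1 each position. Letter i (0-indexed) is shifted by i+5, so successive shifts are 5, 6, 7, ….
Applying it to prime: p+5=u, r+6=x, i+7=p, m+8=u, e+9=n.

uxpun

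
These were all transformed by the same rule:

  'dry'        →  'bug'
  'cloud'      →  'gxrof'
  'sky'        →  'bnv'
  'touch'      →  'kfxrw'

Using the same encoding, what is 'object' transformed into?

wfhmer

The output letters match the input read backwards, each shifted +3: dry reversed is yrd. The word is reversed, then every letter is shifted forward by 3.
Applying it to object: reverse → tcejbo; then shift: t+3=w, c+3=f, e+3=h, j+3=m, b+3=e, o+3=r.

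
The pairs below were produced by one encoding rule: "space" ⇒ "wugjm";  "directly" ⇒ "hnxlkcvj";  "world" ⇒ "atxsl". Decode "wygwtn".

In space: s→w is +4, p→u is +5, a→g is +6, c→j is +7 — the shift increases by 1 each position. Letter i (0-indexed) is shifted by i+4, so successive shifts are 4, 5, 6, ….
Reversing it on wygwtn: w−4=s, y−5=t, g−6=a, w−7=p, t−8=l, n−9=e.

staple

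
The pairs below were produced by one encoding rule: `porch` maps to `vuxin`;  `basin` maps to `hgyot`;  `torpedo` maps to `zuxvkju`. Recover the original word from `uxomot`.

origin

It's a constant shift of +6 (ROT6).
Undoing it on uxomot: u−6=o, x−6=r, o−6=i, m−6=g, o−6=i, t−6=n.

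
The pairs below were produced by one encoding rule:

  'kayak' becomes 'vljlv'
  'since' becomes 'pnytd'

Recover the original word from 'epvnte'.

The output letters match the input read backwards, each shifted +11: kayak reversed is kayak. Read the word backwards and shift each letter +11.
Reversing it on epvnte: shift back: e−11=t, p−11=e, v−11=k, n−11=c, t−11=i, e−11=t → tekcit; then reverse → ticket.

ticket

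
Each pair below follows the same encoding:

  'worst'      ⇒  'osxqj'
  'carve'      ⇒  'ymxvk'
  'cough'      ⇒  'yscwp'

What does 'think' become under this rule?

w(22)→o(14) and o(14)→s(18) fit y≡19x+12 (mod 26); the inverse of 19 mod 26 is 11. Each letter's alphabet position (a=0..z=25) is mapped through 19·x+12 mod 26 — an affine cipher.
On think: t(19)→19·19+12≡9=j; h(7)→19·7+12≡15=p; i(8)→19·8+12≡8=i; n(13)→19·13+12≡25=z; k(10)→19·10+12≡20=u (all mod 26).

jpizu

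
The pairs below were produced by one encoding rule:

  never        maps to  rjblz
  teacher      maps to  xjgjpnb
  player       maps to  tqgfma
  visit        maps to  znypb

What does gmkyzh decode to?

cherry

In never: n→r is +4, e→j is +5, v→b is +6, e→l is +7 — the shift increases by 1 each position. Each letter shifts forward by (position + 4), i.e. 4, 5, 6, … — the shift grows by one for each successive letter.
Decoding gmkyzh: g−4=c, m−5=h, k−6=e, y−7=r, z−8=r, h−9=y.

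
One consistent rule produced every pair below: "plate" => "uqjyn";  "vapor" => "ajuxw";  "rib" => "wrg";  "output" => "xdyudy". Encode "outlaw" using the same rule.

The shift depends on letter class: consonant p→u is +5, but vowel a→j is +9. Two shifts are in play — +9 for a/e/i/o/u, +5 for every other letter.
Applying it to outlaw: o(vowel)+9=x, u(vowel)+9=d, t(cons)+5=y, l(cons)+5=q, a(vowel)+9=j, w(cons)+5=b.

xdyqjb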